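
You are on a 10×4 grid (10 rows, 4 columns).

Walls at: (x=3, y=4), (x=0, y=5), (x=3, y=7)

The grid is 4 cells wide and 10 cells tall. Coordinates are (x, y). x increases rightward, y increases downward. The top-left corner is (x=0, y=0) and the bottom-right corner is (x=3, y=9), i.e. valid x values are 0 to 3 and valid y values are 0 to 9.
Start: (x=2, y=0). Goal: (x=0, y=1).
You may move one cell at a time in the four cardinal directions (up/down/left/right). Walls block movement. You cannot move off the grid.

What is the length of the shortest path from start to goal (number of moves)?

BFS from (x=2, y=0) until reaching (x=0, y=1):
  Distance 0: (x=2, y=0)
  Distance 1: (x=1, y=0), (x=3, y=0), (x=2, y=1)
  Distance 2: (x=0, y=0), (x=1, y=1), (x=3, y=1), (x=2, y=2)
  Distance 3: (x=0, y=1), (x=1, y=2), (x=3, y=2), (x=2, y=3)  <- goal reached here
One shortest path (3 moves): (x=2, y=0) -> (x=1, y=0) -> (x=0, y=0) -> (x=0, y=1)

Answer: Shortest path length: 3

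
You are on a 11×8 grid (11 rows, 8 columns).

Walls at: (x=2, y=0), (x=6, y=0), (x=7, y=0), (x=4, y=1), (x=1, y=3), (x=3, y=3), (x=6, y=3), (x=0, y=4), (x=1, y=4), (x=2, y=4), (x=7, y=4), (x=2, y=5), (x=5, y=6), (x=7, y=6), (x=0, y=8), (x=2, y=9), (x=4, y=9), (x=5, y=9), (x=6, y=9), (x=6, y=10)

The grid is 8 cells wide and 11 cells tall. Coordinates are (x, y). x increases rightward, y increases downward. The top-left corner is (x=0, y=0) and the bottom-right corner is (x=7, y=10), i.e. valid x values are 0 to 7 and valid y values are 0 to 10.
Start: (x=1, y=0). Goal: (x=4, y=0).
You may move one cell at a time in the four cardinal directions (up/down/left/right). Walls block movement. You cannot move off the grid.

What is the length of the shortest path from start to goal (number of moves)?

Answer: Shortest path length: 5

Derivation:
BFS from (x=1, y=0) until reaching (x=4, y=0):
  Distance 0: (x=1, y=0)
  Distance 1: (x=0, y=0), (x=1, y=1)
  Distance 2: (x=0, y=1), (x=2, y=1), (x=1, y=2)
  Distance 3: (x=3, y=1), (x=0, y=2), (x=2, y=2)
  Distance 4: (x=3, y=0), (x=3, y=2), (x=0, y=3), (x=2, y=3)
  Distance 5: (x=4, y=0), (x=4, y=2)  <- goal reached here
One shortest path (5 moves): (x=1, y=0) -> (x=1, y=1) -> (x=2, y=1) -> (x=3, y=1) -> (x=3, y=0) -> (x=4, y=0)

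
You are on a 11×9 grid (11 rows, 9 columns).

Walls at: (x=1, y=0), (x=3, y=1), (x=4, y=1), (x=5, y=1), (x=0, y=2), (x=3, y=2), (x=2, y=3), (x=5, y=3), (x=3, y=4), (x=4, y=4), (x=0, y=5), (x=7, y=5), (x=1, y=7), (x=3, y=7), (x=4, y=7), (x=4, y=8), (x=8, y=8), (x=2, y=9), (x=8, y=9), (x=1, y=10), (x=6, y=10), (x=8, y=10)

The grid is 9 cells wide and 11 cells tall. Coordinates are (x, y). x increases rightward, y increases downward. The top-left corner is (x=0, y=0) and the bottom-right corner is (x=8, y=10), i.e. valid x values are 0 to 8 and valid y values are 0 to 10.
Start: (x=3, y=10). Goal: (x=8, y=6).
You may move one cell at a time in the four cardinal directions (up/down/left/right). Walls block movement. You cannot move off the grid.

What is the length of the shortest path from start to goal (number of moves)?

Answer: Shortest path length: 9

Derivation:
BFS from (x=3, y=10) until reaching (x=8, y=6):
  Distance 0: (x=3, y=10)
  Distance 1: (x=3, y=9), (x=2, y=10), (x=4, y=10)
  Distance 2: (x=3, y=8), (x=4, y=9), (x=5, y=10)
  Distance 3: (x=2, y=8), (x=5, y=9)
  Distance 4: (x=2, y=7), (x=1, y=8), (x=5, y=8), (x=6, y=9)
  Distance 5: (x=2, y=6), (x=5, y=7), (x=0, y=8), (x=6, y=8), (x=1, y=9), (x=7, y=9)
  Distance 6: (x=2, y=5), (x=1, y=6), (x=3, y=6), (x=5, y=6), (x=0, y=7), (x=6, y=7), (x=7, y=8), (x=0, y=9), (x=7, y=10)
  Distance 7: (x=2, y=4), (x=1, y=5), (x=3, y=5), (x=5, y=5), (x=0, y=6), (x=4, y=6), (x=6, y=6), (x=7, y=7), (x=0, y=10)
  Distance 8: (x=1, y=4), (x=5, y=4), (x=4, y=5), (x=6, y=5), (x=7, y=6), (x=8, y=7)
  Distance 9: (x=1, y=3), (x=0, y=4), (x=6, y=4), (x=8, y=6)  <- goal reached here
One shortest path (9 moves): (x=3, y=10) -> (x=4, y=10) -> (x=5, y=10) -> (x=5, y=9) -> (x=6, y=9) -> (x=7, y=9) -> (x=7, y=8) -> (x=7, y=7) -> (x=8, y=7) -> (x=8, y=6)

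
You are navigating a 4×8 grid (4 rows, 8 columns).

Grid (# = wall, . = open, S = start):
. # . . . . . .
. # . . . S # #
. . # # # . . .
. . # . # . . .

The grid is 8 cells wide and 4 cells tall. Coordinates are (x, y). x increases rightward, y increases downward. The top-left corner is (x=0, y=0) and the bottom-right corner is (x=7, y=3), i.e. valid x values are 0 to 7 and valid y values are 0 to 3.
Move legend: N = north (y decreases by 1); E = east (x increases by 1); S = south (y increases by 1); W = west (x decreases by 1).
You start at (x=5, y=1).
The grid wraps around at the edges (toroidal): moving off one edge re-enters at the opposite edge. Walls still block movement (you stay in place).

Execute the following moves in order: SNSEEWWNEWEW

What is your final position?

Start: (x=5, y=1)
  S (south): (x=5, y=1) -> (x=5, y=2)
  N (north): (x=5, y=2) -> (x=5, y=1)
  S (south): (x=5, y=1) -> (x=5, y=2)
  E (east): (x=5, y=2) -> (x=6, y=2)
  E (east): (x=6, y=2) -> (x=7, y=2)
  W (west): (x=7, y=2) -> (x=6, y=2)
  W (west): (x=6, y=2) -> (x=5, y=2)
  N (north): (x=5, y=2) -> (x=5, y=1)
  E (east): blocked, stay at (x=5, y=1)
  W (west): (x=5, y=1) -> (x=4, y=1)
  E (east): (x=4, y=1) -> (x=5, y=1)
  W (west): (x=5, y=1) -> (x=4, y=1)
Final: (x=4, y=1)

Answer: Final position: (x=4, y=1)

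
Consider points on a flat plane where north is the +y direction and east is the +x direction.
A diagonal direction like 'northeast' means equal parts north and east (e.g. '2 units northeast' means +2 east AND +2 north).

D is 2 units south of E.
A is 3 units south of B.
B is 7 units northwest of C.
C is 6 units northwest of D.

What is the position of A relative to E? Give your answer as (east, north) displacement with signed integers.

Answer: A is at (east=-13, north=8) relative to E.

Derivation:
Place E at the origin (east=0, north=0).
  D is 2 units south of E: delta (east=+0, north=-2); D at (east=0, north=-2).
  C is 6 units northwest of D: delta (east=-6, north=+6); C at (east=-6, north=4).
  B is 7 units northwest of C: delta (east=-7, north=+7); B at (east=-13, north=11).
  A is 3 units south of B: delta (east=+0, north=-3); A at (east=-13, north=8).
Therefore A relative to E: (east=-13, north=8).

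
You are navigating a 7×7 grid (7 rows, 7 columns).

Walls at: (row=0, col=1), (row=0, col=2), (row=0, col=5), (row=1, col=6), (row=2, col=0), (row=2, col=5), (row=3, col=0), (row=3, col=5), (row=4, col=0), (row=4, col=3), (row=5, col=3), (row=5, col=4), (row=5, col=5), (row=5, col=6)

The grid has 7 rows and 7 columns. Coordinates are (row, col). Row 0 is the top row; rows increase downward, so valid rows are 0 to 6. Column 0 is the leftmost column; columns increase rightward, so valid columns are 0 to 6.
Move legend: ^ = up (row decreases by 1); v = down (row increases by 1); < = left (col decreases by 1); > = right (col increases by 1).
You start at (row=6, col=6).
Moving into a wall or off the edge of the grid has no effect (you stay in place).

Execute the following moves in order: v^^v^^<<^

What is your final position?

Answer: Final position: (row=6, col=4)

Derivation:
Start: (row=6, col=6)
  v (down): blocked, stay at (row=6, col=6)
  ^ (up): blocked, stay at (row=6, col=6)
  ^ (up): blocked, stay at (row=6, col=6)
  v (down): blocked, stay at (row=6, col=6)
  ^ (up): blocked, stay at (row=6, col=6)
  ^ (up): blocked, stay at (row=6, col=6)
  < (left): (row=6, col=6) -> (row=6, col=5)
  < (left): (row=6, col=5) -> (row=6, col=4)
  ^ (up): blocked, stay at (row=6, col=4)
Final: (row=6, col=4)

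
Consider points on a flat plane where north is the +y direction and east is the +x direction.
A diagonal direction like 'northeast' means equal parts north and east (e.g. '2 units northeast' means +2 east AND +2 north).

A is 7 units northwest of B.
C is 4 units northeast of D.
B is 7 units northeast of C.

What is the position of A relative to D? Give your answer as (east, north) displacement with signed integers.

Answer: A is at (east=4, north=18) relative to D.

Derivation:
Place D at the origin (east=0, north=0).
  C is 4 units northeast of D: delta (east=+4, north=+4); C at (east=4, north=4).
  B is 7 units northeast of C: delta (east=+7, north=+7); B at (east=11, north=11).
  A is 7 units northwest of B: delta (east=-7, north=+7); A at (east=4, north=18).
Therefore A relative to D: (east=4, north=18).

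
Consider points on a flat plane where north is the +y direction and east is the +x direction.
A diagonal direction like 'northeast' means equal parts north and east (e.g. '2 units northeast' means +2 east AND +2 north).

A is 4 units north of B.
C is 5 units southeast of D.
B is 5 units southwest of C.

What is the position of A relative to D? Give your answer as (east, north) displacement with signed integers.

Answer: A is at (east=0, north=-6) relative to D.

Derivation:
Place D at the origin (east=0, north=0).
  C is 5 units southeast of D: delta (east=+5, north=-5); C at (east=5, north=-5).
  B is 5 units southwest of C: delta (east=-5, north=-5); B at (east=0, north=-10).
  A is 4 units north of B: delta (east=+0, north=+4); A at (east=0, north=-6).
Therefore A relative to D: (east=0, north=-6).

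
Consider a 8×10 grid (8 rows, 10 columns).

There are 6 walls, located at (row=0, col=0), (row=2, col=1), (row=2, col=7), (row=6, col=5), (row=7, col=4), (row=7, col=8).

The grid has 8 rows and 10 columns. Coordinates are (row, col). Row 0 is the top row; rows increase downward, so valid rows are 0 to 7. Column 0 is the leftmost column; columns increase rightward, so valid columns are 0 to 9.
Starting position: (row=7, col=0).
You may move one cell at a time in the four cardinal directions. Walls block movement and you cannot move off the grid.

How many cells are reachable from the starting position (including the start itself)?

Answer: Reachable cells: 74

Derivation:
BFS flood-fill from (row=7, col=0):
  Distance 0: (row=7, col=0)
  Distance 1: (row=6, col=0), (row=7, col=1)
  Distance 2: (row=5, col=0), (row=6, col=1), (row=7, col=2)
  Distance 3: (row=4, col=0), (row=5, col=1), (row=6, col=2), (row=7, col=3)
  Distance 4: (row=3, col=0), (row=4, col=1), (row=5, col=2), (row=6, col=3)
  Distance 5: (row=2, col=0), (row=3, col=1), (row=4, col=2), (row=5, col=3), (row=6, col=4)
  Distance 6: (row=1, col=0), (row=3, col=2), (row=4, col=3), (row=5, col=4)
  Distance 7: (row=1, col=1), (row=2, col=2), (row=3, col=3), (row=4, col=4), (row=5, col=5)
  Distance 8: (row=0, col=1), (row=1, col=2), (row=2, col=3), (row=3, col=4), (row=4, col=5), (row=5, col=6)
  Distance 9: (row=0, col=2), (row=1, col=3), (row=2, col=4), (row=3, col=5), (row=4, col=6), (row=5, col=7), (row=6, col=6)
  Distance 10: (row=0, col=3), (row=1, col=4), (row=2, col=5), (row=3, col=6), (row=4, col=7), (row=5, col=8), (row=6, col=7), (row=7, col=6)
  Distance 11: (row=0, col=4), (row=1, col=5), (row=2, col=6), (row=3, col=7), (row=4, col=8), (row=5, col=9), (row=6, col=8), (row=7, col=5), (row=7, col=7)
  Distance 12: (row=0, col=5), (row=1, col=6), (row=3, col=8), (row=4, col=9), (row=6, col=9)
  Distance 13: (row=0, col=6), (row=1, col=7), (row=2, col=8), (row=3, col=9), (row=7, col=9)
  Distance 14: (row=0, col=7), (row=1, col=8), (row=2, col=9)
  Distance 15: (row=0, col=8), (row=1, col=9)
  Distance 16: (row=0, col=9)
Total reachable: 74 (grid has 74 open cells total)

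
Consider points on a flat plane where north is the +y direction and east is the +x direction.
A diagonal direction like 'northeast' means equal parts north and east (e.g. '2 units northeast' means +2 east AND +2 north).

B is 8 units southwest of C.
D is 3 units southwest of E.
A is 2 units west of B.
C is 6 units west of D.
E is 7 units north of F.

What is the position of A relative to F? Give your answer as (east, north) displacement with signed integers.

Place F at the origin (east=0, north=0).
  E is 7 units north of F: delta (east=+0, north=+7); E at (east=0, north=7).
  D is 3 units southwest of E: delta (east=-3, north=-3); D at (east=-3, north=4).
  C is 6 units west of D: delta (east=-6, north=+0); C at (east=-9, north=4).
  B is 8 units southwest of C: delta (east=-8, north=-8); B at (east=-17, north=-4).
  A is 2 units west of B: delta (east=-2, north=+0); A at (east=-19, north=-4).
Therefore A relative to F: (east=-19, north=-4).

Answer: A is at (east=-19, north=-4) relative to F.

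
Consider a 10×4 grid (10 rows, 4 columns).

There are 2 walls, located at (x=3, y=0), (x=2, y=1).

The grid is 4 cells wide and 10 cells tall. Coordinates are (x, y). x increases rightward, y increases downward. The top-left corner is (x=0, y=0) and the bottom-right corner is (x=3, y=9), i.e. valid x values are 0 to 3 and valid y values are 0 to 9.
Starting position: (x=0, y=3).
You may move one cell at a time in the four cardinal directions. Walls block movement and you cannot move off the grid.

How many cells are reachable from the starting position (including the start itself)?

Answer: Reachable cells: 38

Derivation:
BFS flood-fill from (x=0, y=3):
  Distance 0: (x=0, y=3)
  Distance 1: (x=0, y=2), (x=1, y=3), (x=0, y=4)
  Distance 2: (x=0, y=1), (x=1, y=2), (x=2, y=3), (x=1, y=4), (x=0, y=5)
  Distance 3: (x=0, y=0), (x=1, y=1), (x=2, y=2), (x=3, y=3), (x=2, y=4), (x=1, y=5), (x=0, y=6)
  Distance 4: (x=1, y=0), (x=3, y=2), (x=3, y=4), (x=2, y=5), (x=1, y=6), (x=0, y=7)
  Distance 5: (x=2, y=0), (x=3, y=1), (x=3, y=5), (x=2, y=6), (x=1, y=7), (x=0, y=8)
  Distance 6: (x=3, y=6), (x=2, y=7), (x=1, y=8), (x=0, y=9)
  Distance 7: (x=3, y=7), (x=2, y=8), (x=1, y=9)
  Distance 8: (x=3, y=8), (x=2, y=9)
  Distance 9: (x=3, y=9)
Total reachable: 38 (grid has 38 open cells total)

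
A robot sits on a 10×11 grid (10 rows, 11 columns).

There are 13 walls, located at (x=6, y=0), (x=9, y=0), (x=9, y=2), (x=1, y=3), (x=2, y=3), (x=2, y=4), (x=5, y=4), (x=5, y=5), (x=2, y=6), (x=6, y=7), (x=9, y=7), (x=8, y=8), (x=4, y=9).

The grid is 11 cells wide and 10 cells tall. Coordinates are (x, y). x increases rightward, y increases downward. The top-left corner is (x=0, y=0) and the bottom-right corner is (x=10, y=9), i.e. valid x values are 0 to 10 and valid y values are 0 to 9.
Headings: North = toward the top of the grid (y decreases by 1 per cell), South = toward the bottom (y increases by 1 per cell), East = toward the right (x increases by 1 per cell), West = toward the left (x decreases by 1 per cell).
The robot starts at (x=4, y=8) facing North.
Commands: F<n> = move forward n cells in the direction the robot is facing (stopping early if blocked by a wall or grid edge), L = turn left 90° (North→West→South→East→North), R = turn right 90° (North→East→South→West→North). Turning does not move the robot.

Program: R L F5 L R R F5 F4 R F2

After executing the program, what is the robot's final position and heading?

Start: (x=4, y=8), facing North
  R: turn right, now facing East
  L: turn left, now facing North
  F5: move forward 5, now at (x=4, y=3)
  L: turn left, now facing West
  R: turn right, now facing North
  R: turn right, now facing East
  F5: move forward 5, now at (x=9, y=3)
  F4: move forward 1/4 (blocked), now at (x=10, y=3)
  R: turn right, now facing South
  F2: move forward 2, now at (x=10, y=5)
Final: (x=10, y=5), facing South

Answer: Final position: (x=10, y=5), facing South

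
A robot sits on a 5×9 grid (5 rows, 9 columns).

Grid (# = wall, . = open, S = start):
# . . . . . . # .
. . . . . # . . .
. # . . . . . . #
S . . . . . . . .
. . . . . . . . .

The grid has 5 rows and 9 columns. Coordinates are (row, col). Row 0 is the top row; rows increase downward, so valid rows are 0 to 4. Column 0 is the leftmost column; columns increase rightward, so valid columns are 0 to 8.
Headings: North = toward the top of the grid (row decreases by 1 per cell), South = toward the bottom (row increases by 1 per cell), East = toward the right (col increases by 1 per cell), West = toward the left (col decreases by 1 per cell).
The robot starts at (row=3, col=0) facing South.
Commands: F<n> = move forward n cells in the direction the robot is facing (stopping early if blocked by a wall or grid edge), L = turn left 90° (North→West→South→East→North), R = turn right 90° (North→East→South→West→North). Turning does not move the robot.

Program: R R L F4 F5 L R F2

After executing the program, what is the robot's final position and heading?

Answer: Final position: (row=3, col=0), facing West

Derivation:
Start: (row=3, col=0), facing South
  R: turn right, now facing West
  R: turn right, now facing North
  L: turn left, now facing West
  F4: move forward 0/4 (blocked), now at (row=3, col=0)
  F5: move forward 0/5 (blocked), now at (row=3, col=0)
  L: turn left, now facing South
  R: turn right, now facing West
  F2: move forward 0/2 (blocked), now at (row=3, col=0)
Final: (row=3, col=0), facing West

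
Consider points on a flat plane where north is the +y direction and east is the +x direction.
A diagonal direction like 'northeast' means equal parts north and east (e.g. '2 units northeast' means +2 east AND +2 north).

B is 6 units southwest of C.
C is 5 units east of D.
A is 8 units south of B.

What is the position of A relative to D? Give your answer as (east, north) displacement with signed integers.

Answer: A is at (east=-1, north=-14) relative to D.

Derivation:
Place D at the origin (east=0, north=0).
  C is 5 units east of D: delta (east=+5, north=+0); C at (east=5, north=0).
  B is 6 units southwest of C: delta (east=-6, north=-6); B at (east=-1, north=-6).
  A is 8 units south of B: delta (east=+0, north=-8); A at (east=-1, north=-14).
Therefore A relative to D: (east=-1, north=-14).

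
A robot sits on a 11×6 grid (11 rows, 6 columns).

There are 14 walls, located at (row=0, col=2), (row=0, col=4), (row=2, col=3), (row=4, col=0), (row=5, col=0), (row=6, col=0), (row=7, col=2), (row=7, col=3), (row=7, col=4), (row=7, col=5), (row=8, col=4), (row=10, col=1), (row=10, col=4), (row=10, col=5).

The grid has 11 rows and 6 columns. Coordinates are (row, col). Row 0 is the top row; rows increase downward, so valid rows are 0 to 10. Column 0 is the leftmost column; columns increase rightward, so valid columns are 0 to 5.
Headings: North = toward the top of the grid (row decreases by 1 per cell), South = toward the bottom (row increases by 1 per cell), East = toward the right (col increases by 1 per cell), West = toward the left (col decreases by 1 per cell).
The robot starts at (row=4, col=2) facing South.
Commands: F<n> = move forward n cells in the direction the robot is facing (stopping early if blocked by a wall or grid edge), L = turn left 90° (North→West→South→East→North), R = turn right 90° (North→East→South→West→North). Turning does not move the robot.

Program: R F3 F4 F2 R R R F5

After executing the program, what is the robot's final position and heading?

Answer: Final position: (row=9, col=1), facing South

Derivation:
Start: (row=4, col=2), facing South
  R: turn right, now facing West
  F3: move forward 1/3 (blocked), now at (row=4, col=1)
  F4: move forward 0/4 (blocked), now at (row=4, col=1)
  F2: move forward 0/2 (blocked), now at (row=4, col=1)
  R: turn right, now facing North
  R: turn right, now facing East
  R: turn right, now facing South
  F5: move forward 5, now at (row=9, col=1)
Final: (row=9, col=1), facing South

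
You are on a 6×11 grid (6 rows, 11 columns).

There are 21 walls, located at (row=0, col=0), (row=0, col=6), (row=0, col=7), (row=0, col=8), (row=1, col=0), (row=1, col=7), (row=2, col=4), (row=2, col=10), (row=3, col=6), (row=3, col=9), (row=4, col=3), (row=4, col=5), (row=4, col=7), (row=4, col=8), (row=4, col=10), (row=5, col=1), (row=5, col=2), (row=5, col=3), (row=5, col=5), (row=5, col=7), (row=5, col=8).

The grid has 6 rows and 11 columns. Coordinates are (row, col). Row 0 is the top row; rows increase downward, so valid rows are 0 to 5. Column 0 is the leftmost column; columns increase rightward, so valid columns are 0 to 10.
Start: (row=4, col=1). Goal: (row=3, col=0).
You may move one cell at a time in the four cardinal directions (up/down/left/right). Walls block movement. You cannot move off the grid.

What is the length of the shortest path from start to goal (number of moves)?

Answer: Shortest path length: 2

Derivation:
BFS from (row=4, col=1) until reaching (row=3, col=0):
  Distance 0: (row=4, col=1)
  Distance 1: (row=3, col=1), (row=4, col=0), (row=4, col=2)
  Distance 2: (row=2, col=1), (row=3, col=0), (row=3, col=2), (row=5, col=0)  <- goal reached here
One shortest path (2 moves): (row=4, col=1) -> (row=4, col=0) -> (row=3, col=0)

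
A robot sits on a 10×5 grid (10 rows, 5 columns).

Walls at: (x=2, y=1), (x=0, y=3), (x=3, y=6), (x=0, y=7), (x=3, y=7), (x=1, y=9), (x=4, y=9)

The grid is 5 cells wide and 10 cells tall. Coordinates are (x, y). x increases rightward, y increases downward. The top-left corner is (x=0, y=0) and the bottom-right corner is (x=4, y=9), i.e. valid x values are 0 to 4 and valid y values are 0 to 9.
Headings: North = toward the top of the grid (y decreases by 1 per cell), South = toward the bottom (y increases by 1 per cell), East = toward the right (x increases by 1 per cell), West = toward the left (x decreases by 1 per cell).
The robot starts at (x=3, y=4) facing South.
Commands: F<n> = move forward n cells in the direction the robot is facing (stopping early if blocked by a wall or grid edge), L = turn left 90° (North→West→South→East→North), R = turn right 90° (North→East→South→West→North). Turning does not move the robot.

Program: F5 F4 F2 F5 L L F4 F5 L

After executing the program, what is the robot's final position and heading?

Start: (x=3, y=4), facing South
  F5: move forward 1/5 (blocked), now at (x=3, y=5)
  F4: move forward 0/4 (blocked), now at (x=3, y=5)
  F2: move forward 0/2 (blocked), now at (x=3, y=5)
  F5: move forward 0/5 (blocked), now at (x=3, y=5)
  L: turn left, now facing East
  L: turn left, now facing North
  F4: move forward 4, now at (x=3, y=1)
  F5: move forward 1/5 (blocked), now at (x=3, y=0)
  L: turn left, now facing West
Final: (x=3, y=0), facing West

Answer: Final position: (x=3, y=0), facing West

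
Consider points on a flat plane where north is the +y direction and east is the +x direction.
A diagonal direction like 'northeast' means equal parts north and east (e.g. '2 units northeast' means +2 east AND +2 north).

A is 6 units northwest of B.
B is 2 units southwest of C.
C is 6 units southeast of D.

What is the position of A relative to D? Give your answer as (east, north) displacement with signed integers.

Place D at the origin (east=0, north=0).
  C is 6 units southeast of D: delta (east=+6, north=-6); C at (east=6, north=-6).
  B is 2 units southwest of C: delta (east=-2, north=-2); B at (east=4, north=-8).
  A is 6 units northwest of B: delta (east=-6, north=+6); A at (east=-2, north=-2).
Therefore A relative to D: (east=-2, north=-2).

Answer: A is at (east=-2, north=-2) relative to D.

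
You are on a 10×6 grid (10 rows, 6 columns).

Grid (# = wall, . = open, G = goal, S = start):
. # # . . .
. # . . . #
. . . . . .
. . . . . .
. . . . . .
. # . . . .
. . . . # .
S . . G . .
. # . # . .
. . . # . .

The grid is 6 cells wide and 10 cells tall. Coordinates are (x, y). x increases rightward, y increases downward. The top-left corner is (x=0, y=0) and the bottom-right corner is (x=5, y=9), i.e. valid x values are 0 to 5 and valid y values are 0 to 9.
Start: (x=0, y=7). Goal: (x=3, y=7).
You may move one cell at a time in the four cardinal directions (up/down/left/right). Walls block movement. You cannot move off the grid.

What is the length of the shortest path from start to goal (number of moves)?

BFS from (x=0, y=7) until reaching (x=3, y=7):
  Distance 0: (x=0, y=7)
  Distance 1: (x=0, y=6), (x=1, y=7), (x=0, y=8)
  Distance 2: (x=0, y=5), (x=1, y=6), (x=2, y=7), (x=0, y=9)
  Distance 3: (x=0, y=4), (x=2, y=6), (x=3, y=7), (x=2, y=8), (x=1, y=9)  <- goal reached here
One shortest path (3 moves): (x=0, y=7) -> (x=1, y=7) -> (x=2, y=7) -> (x=3, y=7)

Answer: Shortest path length: 3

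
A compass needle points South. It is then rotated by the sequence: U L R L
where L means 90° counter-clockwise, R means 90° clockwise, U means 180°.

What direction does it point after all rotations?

Start: South
  U (U-turn (180°)) -> North
  L (left (90° counter-clockwise)) -> West
  R (right (90° clockwise)) -> North
  L (left (90° counter-clockwise)) -> West
Final: West

Answer: Final heading: West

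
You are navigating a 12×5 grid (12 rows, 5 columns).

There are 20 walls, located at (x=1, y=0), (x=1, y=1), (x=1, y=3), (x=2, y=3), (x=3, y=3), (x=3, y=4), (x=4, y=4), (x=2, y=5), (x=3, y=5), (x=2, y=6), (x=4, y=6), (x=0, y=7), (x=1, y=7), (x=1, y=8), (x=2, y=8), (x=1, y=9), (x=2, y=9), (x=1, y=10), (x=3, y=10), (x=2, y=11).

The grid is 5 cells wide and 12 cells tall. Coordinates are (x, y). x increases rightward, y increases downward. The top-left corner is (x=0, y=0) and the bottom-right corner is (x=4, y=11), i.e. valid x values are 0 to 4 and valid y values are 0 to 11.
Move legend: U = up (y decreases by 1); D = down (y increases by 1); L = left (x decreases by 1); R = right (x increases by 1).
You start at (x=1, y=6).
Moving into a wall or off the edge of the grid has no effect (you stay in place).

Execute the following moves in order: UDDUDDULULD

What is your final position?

Start: (x=1, y=6)
  U (up): (x=1, y=6) -> (x=1, y=5)
  D (down): (x=1, y=5) -> (x=1, y=6)
  D (down): blocked, stay at (x=1, y=6)
  U (up): (x=1, y=6) -> (x=1, y=5)
  D (down): (x=1, y=5) -> (x=1, y=6)
  D (down): blocked, stay at (x=1, y=6)
  U (up): (x=1, y=6) -> (x=1, y=5)
  L (left): (x=1, y=5) -> (x=0, y=5)
  U (up): (x=0, y=5) -> (x=0, y=4)
  L (left): blocked, stay at (x=0, y=4)
  D (down): (x=0, y=4) -> (x=0, y=5)
Final: (x=0, y=5)

Answer: Final position: (x=0, y=5)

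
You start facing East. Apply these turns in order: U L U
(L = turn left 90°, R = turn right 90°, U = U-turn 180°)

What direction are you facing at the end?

Answer: Final heading: North

Derivation:
Start: East
  U (U-turn (180°)) -> West
  L (left (90° counter-clockwise)) -> South
  U (U-turn (180°)) -> North
Final: North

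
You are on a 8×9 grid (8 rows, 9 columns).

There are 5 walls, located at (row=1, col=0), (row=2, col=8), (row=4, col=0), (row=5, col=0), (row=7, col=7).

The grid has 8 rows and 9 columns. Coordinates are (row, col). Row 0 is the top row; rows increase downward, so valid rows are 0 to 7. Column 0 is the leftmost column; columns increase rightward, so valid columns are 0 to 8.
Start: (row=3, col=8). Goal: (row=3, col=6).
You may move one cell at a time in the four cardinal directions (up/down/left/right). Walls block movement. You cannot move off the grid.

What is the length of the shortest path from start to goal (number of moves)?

BFS from (row=3, col=8) until reaching (row=3, col=6):
  Distance 0: (row=3, col=8)
  Distance 1: (row=3, col=7), (row=4, col=8)
  Distance 2: (row=2, col=7), (row=3, col=6), (row=4, col=7), (row=5, col=8)  <- goal reached here
One shortest path (2 moves): (row=3, col=8) -> (row=3, col=7) -> (row=3, col=6)

Answer: Shortest path length: 2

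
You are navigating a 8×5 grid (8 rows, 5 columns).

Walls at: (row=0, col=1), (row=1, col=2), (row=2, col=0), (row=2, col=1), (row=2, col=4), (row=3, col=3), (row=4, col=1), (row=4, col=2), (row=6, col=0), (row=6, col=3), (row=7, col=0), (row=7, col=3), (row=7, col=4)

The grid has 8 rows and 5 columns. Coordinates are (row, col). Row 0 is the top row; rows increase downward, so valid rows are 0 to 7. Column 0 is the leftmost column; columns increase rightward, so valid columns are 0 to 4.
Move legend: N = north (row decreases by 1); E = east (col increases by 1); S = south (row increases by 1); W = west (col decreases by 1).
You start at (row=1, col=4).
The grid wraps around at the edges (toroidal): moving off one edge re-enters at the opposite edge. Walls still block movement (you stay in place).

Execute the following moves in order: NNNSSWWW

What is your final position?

Answer: Final position: (row=1, col=3)

Derivation:
Start: (row=1, col=4)
  N (north): (row=1, col=4) -> (row=0, col=4)
  N (north): blocked, stay at (row=0, col=4)
  N (north): blocked, stay at (row=0, col=4)
  S (south): (row=0, col=4) -> (row=1, col=4)
  S (south): blocked, stay at (row=1, col=4)
  W (west): (row=1, col=4) -> (row=1, col=3)
  W (west): blocked, stay at (row=1, col=3)
  W (west): blocked, stay at (row=1, col=3)
Final: (row=1, col=3)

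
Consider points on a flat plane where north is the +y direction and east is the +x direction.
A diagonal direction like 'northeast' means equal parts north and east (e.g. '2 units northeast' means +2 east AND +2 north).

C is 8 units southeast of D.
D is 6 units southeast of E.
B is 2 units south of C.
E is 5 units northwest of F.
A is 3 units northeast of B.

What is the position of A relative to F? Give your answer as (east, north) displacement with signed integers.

Answer: A is at (east=12, north=-8) relative to F.

Derivation:
Place F at the origin (east=0, north=0).
  E is 5 units northwest of F: delta (east=-5, north=+5); E at (east=-5, north=5).
  D is 6 units southeast of E: delta (east=+6, north=-6); D at (east=1, north=-1).
  C is 8 units southeast of D: delta (east=+8, north=-8); C at (east=9, north=-9).
  B is 2 units south of C: delta (east=+0, north=-2); B at (east=9, north=-11).
  A is 3 units northeast of B: delta (east=+3, north=+3); A at (east=12, north=-8).
Therefore A relative to F: (east=12, north=-8).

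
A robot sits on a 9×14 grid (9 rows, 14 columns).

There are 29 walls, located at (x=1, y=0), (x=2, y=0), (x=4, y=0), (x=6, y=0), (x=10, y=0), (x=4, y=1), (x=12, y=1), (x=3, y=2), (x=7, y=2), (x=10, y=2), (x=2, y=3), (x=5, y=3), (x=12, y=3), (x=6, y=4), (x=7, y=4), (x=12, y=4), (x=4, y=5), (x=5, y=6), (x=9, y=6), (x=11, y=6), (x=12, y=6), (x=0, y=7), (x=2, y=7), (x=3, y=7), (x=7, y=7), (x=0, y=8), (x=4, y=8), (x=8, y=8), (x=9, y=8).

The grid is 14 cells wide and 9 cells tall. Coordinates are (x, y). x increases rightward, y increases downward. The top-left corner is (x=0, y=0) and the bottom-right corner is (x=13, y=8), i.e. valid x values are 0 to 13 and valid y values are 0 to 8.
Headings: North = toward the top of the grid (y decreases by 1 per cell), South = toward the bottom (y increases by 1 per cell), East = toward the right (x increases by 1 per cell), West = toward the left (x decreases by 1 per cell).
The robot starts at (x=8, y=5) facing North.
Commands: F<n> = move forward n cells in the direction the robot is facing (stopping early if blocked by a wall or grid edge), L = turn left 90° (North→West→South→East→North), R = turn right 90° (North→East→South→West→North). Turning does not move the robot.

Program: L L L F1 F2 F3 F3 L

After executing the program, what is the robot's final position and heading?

Start: (x=8, y=5), facing North
  L: turn left, now facing West
  L: turn left, now facing South
  L: turn left, now facing East
  F1: move forward 1, now at (x=9, y=5)
  F2: move forward 2, now at (x=11, y=5)
  F3: move forward 2/3 (blocked), now at (x=13, y=5)
  F3: move forward 0/3 (blocked), now at (x=13, y=5)
  L: turn left, now facing North
Final: (x=13, y=5), facing North

Answer: Final position: (x=13, y=5), facing North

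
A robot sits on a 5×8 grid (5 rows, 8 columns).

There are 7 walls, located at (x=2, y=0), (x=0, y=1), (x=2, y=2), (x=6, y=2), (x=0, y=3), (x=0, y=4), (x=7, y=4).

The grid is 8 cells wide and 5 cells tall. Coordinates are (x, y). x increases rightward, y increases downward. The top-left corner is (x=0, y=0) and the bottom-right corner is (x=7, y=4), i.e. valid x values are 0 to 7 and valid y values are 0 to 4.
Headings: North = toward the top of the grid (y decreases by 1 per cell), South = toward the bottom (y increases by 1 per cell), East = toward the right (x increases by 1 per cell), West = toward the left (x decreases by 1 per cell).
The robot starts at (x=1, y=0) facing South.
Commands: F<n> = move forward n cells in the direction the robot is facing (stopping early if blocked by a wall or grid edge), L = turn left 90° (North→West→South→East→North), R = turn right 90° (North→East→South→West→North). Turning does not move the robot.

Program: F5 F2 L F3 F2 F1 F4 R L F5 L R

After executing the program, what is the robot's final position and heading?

Answer: Final position: (x=6, y=4), facing East

Derivation:
Start: (x=1, y=0), facing South
  F5: move forward 4/5 (blocked), now at (x=1, y=4)
  F2: move forward 0/2 (blocked), now at (x=1, y=4)
  L: turn left, now facing East
  F3: move forward 3, now at (x=4, y=4)
  F2: move forward 2, now at (x=6, y=4)
  F1: move forward 0/1 (blocked), now at (x=6, y=4)
  F4: move forward 0/4 (blocked), now at (x=6, y=4)
  R: turn right, now facing South
  L: turn left, now facing East
  F5: move forward 0/5 (blocked), now at (x=6, y=4)
  L: turn left, now facing North
  R: turn right, now facing East
Final: (x=6, y=4), facing East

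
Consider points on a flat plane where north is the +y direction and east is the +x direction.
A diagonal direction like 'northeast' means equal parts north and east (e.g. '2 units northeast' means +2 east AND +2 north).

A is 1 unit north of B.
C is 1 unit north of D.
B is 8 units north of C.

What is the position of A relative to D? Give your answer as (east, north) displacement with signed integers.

Answer: A is at (east=0, north=10) relative to D.

Derivation:
Place D at the origin (east=0, north=0).
  C is 1 unit north of D: delta (east=+0, north=+1); C at (east=0, north=1).
  B is 8 units north of C: delta (east=+0, north=+8); B at (east=0, north=9).
  A is 1 unit north of B: delta (east=+0, north=+1); A at (east=0, north=10).
Therefore A relative to D: (east=0, north=10).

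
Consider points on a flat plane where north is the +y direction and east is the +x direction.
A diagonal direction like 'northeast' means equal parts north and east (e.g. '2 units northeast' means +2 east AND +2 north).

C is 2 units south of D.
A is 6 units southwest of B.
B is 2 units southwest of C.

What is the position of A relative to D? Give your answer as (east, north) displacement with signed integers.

Answer: A is at (east=-8, north=-10) relative to D.

Derivation:
Place D at the origin (east=0, north=0).
  C is 2 units south of D: delta (east=+0, north=-2); C at (east=0, north=-2).
  B is 2 units southwest of C: delta (east=-2, north=-2); B at (east=-2, north=-4).
  A is 6 units southwest of B: delta (east=-6, north=-6); A at (east=-8, north=-10).
Therefore A relative to D: (east=-8, north=-10).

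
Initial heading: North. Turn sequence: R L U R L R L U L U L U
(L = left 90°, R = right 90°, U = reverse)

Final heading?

Answer: Final heading: South

Derivation:
Start: North
  R (right (90° clockwise)) -> East
  L (left (90° counter-clockwise)) -> North
  U (U-turn (180°)) -> South
  R (right (90° clockwise)) -> West
  L (left (90° counter-clockwise)) -> South
  R (right (90° clockwise)) -> West
  L (left (90° counter-clockwise)) -> South
  U (U-turn (180°)) -> North
  L (left (90° counter-clockwise)) -> West
  U (U-turn (180°)) -> East
  L (left (90° counter-clockwise)) -> North
  U (U-turn (180°)) -> South
Final: South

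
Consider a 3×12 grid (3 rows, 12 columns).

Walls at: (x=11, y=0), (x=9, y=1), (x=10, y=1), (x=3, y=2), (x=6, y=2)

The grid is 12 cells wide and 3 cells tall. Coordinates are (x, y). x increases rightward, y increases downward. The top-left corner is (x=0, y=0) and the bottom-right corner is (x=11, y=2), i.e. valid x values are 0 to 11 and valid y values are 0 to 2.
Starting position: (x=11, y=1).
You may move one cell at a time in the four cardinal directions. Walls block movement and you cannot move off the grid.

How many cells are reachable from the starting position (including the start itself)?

Answer: Reachable cells: 31

Derivation:
BFS flood-fill from (x=11, y=1):
  Distance 0: (x=11, y=1)
  Distance 1: (x=11, y=2)
  Distance 2: (x=10, y=2)
  Distance 3: (x=9, y=2)
  Distance 4: (x=8, y=2)
  Distance 5: (x=8, y=1), (x=7, y=2)
  Distance 6: (x=8, y=0), (x=7, y=1)
  Distance 7: (x=7, y=0), (x=9, y=0), (x=6, y=1)
  Distance 8: (x=6, y=0), (x=10, y=0), (x=5, y=1)
  Distance 9: (x=5, y=0), (x=4, y=1), (x=5, y=2)
  Distance 10: (x=4, y=0), (x=3, y=1), (x=4, y=2)
  Distance 11: (x=3, y=0), (x=2, y=1)
  Distance 12: (x=2, y=0), (x=1, y=1), (x=2, y=2)
  Distance 13: (x=1, y=0), (x=0, y=1), (x=1, y=2)
  Distance 14: (x=0, y=0), (x=0, y=2)
Total reachable: 31 (grid has 31 open cells total)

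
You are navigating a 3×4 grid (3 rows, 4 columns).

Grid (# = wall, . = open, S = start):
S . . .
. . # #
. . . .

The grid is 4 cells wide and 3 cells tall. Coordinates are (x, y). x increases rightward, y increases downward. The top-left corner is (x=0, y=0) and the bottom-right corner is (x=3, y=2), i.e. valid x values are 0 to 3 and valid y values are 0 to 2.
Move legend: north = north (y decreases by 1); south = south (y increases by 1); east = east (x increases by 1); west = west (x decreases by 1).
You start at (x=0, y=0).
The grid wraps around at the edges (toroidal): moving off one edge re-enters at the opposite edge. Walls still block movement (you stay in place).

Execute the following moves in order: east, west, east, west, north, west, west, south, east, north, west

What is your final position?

Answer: Final position: (x=2, y=2)

Derivation:
Start: (x=0, y=0)
  east (east): (x=0, y=0) -> (x=1, y=0)
  west (west): (x=1, y=0) -> (x=0, y=0)
  east (east): (x=0, y=0) -> (x=1, y=0)
  west (west): (x=1, y=0) -> (x=0, y=0)
  north (north): (x=0, y=0) -> (x=0, y=2)
  west (west): (x=0, y=2) -> (x=3, y=2)
  west (west): (x=3, y=2) -> (x=2, y=2)
  south (south): (x=2, y=2) -> (x=2, y=0)
  east (east): (x=2, y=0) -> (x=3, y=0)
  north (north): (x=3, y=0) -> (x=3, y=2)
  west (west): (x=3, y=2) -> (x=2, y=2)
Final: (x=2, y=2)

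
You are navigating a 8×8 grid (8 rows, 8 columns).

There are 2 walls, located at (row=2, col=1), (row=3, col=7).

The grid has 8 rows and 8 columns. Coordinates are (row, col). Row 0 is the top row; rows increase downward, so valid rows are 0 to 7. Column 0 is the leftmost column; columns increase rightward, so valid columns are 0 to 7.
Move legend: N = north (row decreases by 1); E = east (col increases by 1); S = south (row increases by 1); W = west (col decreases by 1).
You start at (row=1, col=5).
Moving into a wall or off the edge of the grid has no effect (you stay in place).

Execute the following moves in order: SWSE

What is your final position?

Answer: Final position: (row=3, col=5)

Derivation:
Start: (row=1, col=5)
  S (south): (row=1, col=5) -> (row=2, col=5)
  W (west): (row=2, col=5) -> (row=2, col=4)
  S (south): (row=2, col=4) -> (row=3, col=4)
  E (east): (row=3, col=4) -> (row=3, col=5)
Final: (row=3, col=5)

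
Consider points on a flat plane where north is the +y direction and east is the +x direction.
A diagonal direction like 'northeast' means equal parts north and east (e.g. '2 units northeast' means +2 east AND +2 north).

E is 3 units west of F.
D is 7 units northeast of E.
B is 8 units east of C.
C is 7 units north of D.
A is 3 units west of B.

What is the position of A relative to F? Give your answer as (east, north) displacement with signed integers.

Place F at the origin (east=0, north=0).
  E is 3 units west of F: delta (east=-3, north=+0); E at (east=-3, north=0).
  D is 7 units northeast of E: delta (east=+7, north=+7); D at (east=4, north=7).
  C is 7 units north of D: delta (east=+0, north=+7); C at (east=4, north=14).
  B is 8 units east of C: delta (east=+8, north=+0); B at (east=12, north=14).
  A is 3 units west of B: delta (east=-3, north=+0); A at (east=9, north=14).
Therefore A relative to F: (east=9, north=14).

Answer: A is at (east=9, north=14) relative to F.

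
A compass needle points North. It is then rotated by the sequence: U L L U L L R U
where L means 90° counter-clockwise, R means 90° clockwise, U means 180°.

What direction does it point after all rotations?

Start: North
  U (U-turn (180°)) -> South
  L (left (90° counter-clockwise)) -> East
  L (left (90° counter-clockwise)) -> North
  U (U-turn (180°)) -> South
  L (left (90° counter-clockwise)) -> East
  L (left (90° counter-clockwise)) -> North
  R (right (90° clockwise)) -> East
  U (U-turn (180°)) -> West
Final: West

Answer: Final heading: West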